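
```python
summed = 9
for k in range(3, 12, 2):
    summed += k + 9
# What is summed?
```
Trace:
  summed=9
  summed=21, k=3
  summed=35, k=5
  summed=51, k=7
  summed=69, k=9
  summed=89, k=11

Final answer: 89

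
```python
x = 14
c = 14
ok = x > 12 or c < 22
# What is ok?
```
Trace:
  x=14
  x=14, c=14
  x=14, c=14, ok=True

Final answer: True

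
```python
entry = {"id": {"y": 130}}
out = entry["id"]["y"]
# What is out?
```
Trace:
  entry={'id': {'y': 130}}
  entry={'id': {'y': 130}}, out=130

Final answer: 130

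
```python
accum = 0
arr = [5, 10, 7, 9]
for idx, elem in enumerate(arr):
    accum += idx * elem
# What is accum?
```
Trace:
  accum=0
  accum=0, idx=0, elem=5
  accum=10, idx=1, elem=10
  accum=24, idx=2, elem=7
  accum=51, idx=3, elem=9

Final answer: 51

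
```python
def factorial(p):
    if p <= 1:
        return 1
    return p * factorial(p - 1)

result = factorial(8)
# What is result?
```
Call trace:
factorial(p=8)
  factorial(p=7)
    factorial(p=6)
      factorial(p=5)
        factorial(p=4)
          factorial(p=3)
            factorial(p=2)
              factorial(p=1)
              -> return 1
            -> return 2
          -> return 6
        -> return 24
      -> return 120
    -> return 720
  -> return 5040
-> return 40320

Final answer: 40320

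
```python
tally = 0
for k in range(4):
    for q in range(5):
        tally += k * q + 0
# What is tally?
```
Trace:
  tally=0
  tally=0, k=0, q=0
  tally=0, k=0, q=1
  tally=0, k=0, q=2
  tally=0, k=0, q=3
  tally=0, k=0, q=4
  tally=0, k=1, q=0
  tally=1, k=1, q=1
  tally=3, k=1, q=2
  tally=6, k=1, q=3
  tally=10, k=1, q=4
  tally=10, k=2, q=0
  tally=12, k=2, q=1
  tally=16, k=2, q=2
  tally=22, k=2, q=3
  tally=30, k=2, q=4
  tally=30, k=3, q=0
  tally=33, k=3, q=1
  tally=39, k=3, q=2
  tally=48, k=3, q=3
  tally=60, k=3, q=4

Final answer: 60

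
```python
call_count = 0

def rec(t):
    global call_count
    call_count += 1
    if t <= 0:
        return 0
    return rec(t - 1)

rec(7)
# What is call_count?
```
Call trace:
rec(t=7)
  rec(t=6)
    rec(t=5)
      rec(t=4)
        rec(t=3)
          rec(t=2)
            rec(t=1)
              rec(t=0)
              -> return 0
            -> return 0
          -> return 0
        -> return 0
      -> return 0
    -> return 0
  -> return 0
-> return 0

call_count is incremented once per call. rec is entered once for each t = 7, 6, 5, 4, 3, 2, 1, 0 (the t <= 0 call returns without recursing), i.e. 7 + 1 calls.
call_count = 8

Final answer: 8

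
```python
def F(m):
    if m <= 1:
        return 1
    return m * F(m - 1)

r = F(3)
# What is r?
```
Call trace:
F(m=3)
  F(m=2)
    F(m=1)
    -> return 1
  -> return 2
-> return 6

Final answer: 6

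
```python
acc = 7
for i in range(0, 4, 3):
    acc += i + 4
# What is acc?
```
Trace:
  acc=7
  acc=11, i=0
  acc=18, i=3

Final answer: 18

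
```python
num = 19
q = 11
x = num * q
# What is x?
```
Trace:
  num=19
  num=19, q=11
  num=19, q=11, x=209

Final answer: 209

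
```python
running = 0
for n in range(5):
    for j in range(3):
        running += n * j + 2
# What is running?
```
Trace:
  running=0
  running=2, n=0, j=0
  running=4, n=0, j=1
  running=6, n=0, j=2
  running=8, n=1, j=0
  running=11, n=1, j=1
  running=15, n=1, j=2
  running=17, n=2, j=0
  running=21, n=2, j=1
  running=27, n=2, j=2
  running=29, n=3, j=0
  running=34, n=3, j=1
  running=42, n=3, j=2
  running=44, n=4, j=0
  running=50, n=4, j=1
  running=60, n=4, j=2

Final answer: 60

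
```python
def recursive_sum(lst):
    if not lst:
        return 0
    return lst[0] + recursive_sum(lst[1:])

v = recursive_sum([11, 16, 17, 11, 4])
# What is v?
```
Call trace:
recursive_sum(lst=[11, 16, 17, 11, 4])
  recursive_sum(lst=[16, 17, 11, 4])
    recursive_sum(lst=[17, 11, 4])
      recursive_sum(lst=[11, 4])
        recursive_sum(lst=[4])
          recursive_sum(lst=[])
          -> return 0
        -> return 4
      -> return 15
    -> return 32
  -> return 48
-> return 59

Final answer: 59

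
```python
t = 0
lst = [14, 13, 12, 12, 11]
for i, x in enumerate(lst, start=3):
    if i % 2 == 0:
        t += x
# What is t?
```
Trace:
  t=0
  t=0, i=3, x=14
  t=13, i=4, x=13
  t=13, i=5, x=12
  t=25, i=6, x=12
  t=25, i=7, x=11

Final answer: 25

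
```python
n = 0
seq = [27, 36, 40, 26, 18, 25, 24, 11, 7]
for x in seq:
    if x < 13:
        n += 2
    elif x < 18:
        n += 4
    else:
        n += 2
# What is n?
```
Trace:
  n=0
  n=2, x=27
  n=4, x=36
  n=6, x=40
  n=8, x=26
  n=10, x=18
  n=12, x=25
  n=14, x=24
  n=16, x=11
  n=18, x=7

Final answer: 18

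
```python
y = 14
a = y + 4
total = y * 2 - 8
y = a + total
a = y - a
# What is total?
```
Trace:
  y=14
  y=14, a=18
  y=14, a=18, total=20
  y=38, a=18, total=20
  y=38, a=20, total=20

Final answer: 20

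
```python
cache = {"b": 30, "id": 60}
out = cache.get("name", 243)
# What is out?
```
Trace:
  cache={'b': 30, 'id': 60}
  cache={'b': 30, 'id': 60}, out=243

Final answer: 243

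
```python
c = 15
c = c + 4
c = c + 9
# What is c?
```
Trace:
  c=15
  c=19
  c=28

Final answer: 28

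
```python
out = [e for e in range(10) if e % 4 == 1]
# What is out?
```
Trace:
  e=0
  e=1
  e=2
  e=3
  e=4
  e=5
  e=6
  e=7
  e=8
  e=9
  out=[1, 5, 9]

Final answer: [1, 5, 9]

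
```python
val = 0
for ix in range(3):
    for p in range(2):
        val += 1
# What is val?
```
Trace:
  val=0
  val=1, ix=0, p=0
  val=2, ix=0, p=1
  val=3, ix=1, p=0
  val=4, ix=1, p=1
  val=5, ix=2, p=0
  val=6, ix=2, p=1

Final answer: 6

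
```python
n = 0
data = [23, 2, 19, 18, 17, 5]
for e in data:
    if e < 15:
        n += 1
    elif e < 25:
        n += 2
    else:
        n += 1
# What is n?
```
Trace:
  n=0
  n=2, e=23
  n=3, e=2
  n=5, e=19
  n=7, e=18
  n=9, e=17
  n=10, e=5

Final answer: 10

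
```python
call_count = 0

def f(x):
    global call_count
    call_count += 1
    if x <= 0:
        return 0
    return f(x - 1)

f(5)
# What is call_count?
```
Call trace:
f(x=5)
  f(x=4)
    f(x=3)
      f(x=2)
        f(x=1)
          f(x=0)
          -> return 0
        -> return 0
      -> return 0
    -> return 0
  -> return 0
-> return 0

call_count is incremented once per call. f is entered once for each x = 5, 4, 3, 2, 1, 0 (the x <= 0 call returns without recursing), i.e. 5 + 1 calls.
call_count = 6

Final answer: 6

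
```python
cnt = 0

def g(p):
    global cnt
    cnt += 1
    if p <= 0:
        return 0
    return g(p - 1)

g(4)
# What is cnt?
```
Call trace:
g(p=4)
  g(p=3)
    g(p=2)
      g(p=1)
        g(p=0)
        -> return 0
      -> return 0
    -> return 0
  -> return 0
-> return 0

cnt is incremented once per call. g is entered once for each p = 4, 3, 2, 1, 0 (the p <= 0 call returns without recursing), i.e. 4 + 1 calls.
cnt = 5

Final answer: 5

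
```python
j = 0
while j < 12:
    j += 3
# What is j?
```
Trace:
  j=0
  j=3
  j=6
  j=9
  j=12

Final answer: 12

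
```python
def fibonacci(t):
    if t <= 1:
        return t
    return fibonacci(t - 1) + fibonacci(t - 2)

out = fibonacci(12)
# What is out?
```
Call trace (a repeated sub-call is expanded the first time; later identical calls just restate its return value):
fibonacci(t=12)
  fibonacci(t=11)
    fibonacci(t=10)
      fibonacci(t=9)
        fibonacci(t=8)
          fibonacci(t=7)
            fibonacci(t=6)
              fibonacci(t=5)
                fibonacci(t=4)
                  fibonacci(t=3)
                    fibonacci(t=2)
                      fibonacci(t=1)
                      -> return 1
                      fibonacci(t=0)
                      -> return 0
                    -> return 1
                    fibonacci(t=1)
                    -> return 1
                  -> return 2
                  fibonacci(t=2) -> return 1  (same call as traced above)
                -> return 3
                fibonacci(t=3) -> return 2  (same call as traced above)
              -> return 5
              fibonacci(t=4) -> return 3  (same call as traced above)
            -> return 8
            fibonacci(t=5) -> return 5  (same call as traced above)
          -> return 13
          fibonacci(t=6) -> return 8  (same call as traced above)
        -> return 21
        fibonacci(t=7) -> return 13  (same call as traced above)
      -> return 34
      fibonacci(t=8) -> return 21  (same call as traced above)
    -> return 55
    fibonacci(t=9) -> return 34  (same call as traced above)
  -> return 89
  fibonacci(t=10) -> return 55  (same call as traced above)
-> return 144

Final answer: 144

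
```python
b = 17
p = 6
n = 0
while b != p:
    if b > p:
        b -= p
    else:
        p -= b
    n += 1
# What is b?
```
Trace:
  b=17
  b=17, p=6
  b=17, p=6, n=0
  b=11, p=6, n=1
  b=5, p=6, n=2
  b=5, p=1, n=3
  b=4, p=1, n=4
  b=3, p=1, n=5
  b=2, p=1, n=6
  b=1, p=1, n=7

Final answer: 1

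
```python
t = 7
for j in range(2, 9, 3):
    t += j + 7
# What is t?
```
Trace:
  t=7
  t=16, j=2
  t=28, j=5
  t=43, j=8

Final answer: 43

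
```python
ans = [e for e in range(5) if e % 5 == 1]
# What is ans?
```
Trace:
  e=0
  e=1
  e=2
  e=3
  e=4
  ans=[1]

Final answer: [1]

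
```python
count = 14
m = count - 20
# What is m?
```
Trace:
  count=14
  count=14, m=-6

Final answer: -6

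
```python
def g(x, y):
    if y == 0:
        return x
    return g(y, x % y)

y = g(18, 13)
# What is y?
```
Call trace:
g(x=18, y=13)
  g(x=13, y=5)
    g(x=5, y=3)
      g(x=3, y=2)
        g(x=2, y=1)
          g(x=1, y=0)
          -> return 1
        -> return 1
      -> return 1
    -> return 1
  -> return 1
-> return 1

Final answer: 1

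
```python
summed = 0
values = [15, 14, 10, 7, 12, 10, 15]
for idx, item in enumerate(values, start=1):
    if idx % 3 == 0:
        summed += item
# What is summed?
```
Trace:
  summed=0
  summed=0, idx=1, item=15
  summed=0, idx=2, item=14
  summed=10, idx=3, item=10
  summed=10, idx=4, item=7
  summed=10, idx=5, item=12
  summed=20, idx=6, item=10
  summed=20, idx=7, item=15

Final answer: 20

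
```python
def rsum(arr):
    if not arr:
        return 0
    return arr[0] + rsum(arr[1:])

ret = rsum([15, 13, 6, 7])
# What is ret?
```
Call trace:
rsum(arr=[15, 13, 6, 7])
  rsum(arr=[13, 6, 7])
    rsum(arr=[6, 7])
      rsum(arr=[7])
        rsum(arr=[])
        -> return 0
      -> return 7
    -> return 13
  -> return 26
-> return 41

Final answer: 41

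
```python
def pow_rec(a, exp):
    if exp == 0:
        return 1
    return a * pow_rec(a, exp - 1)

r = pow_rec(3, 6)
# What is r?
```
Call trace:
pow_rec(a=3, exp=6)
  pow_rec(a=3, exp=5)
    pow_rec(a=3, exp=4)
      pow_rec(a=3, exp=3)
        pow_rec(a=3, exp=2)
          pow_rec(a=3, exp=1)
            pow_rec(a=3, exp=0)
            -> return 1
          -> return 3
        -> return 9
      -> return 27
    -> return 81
  -> return 243
-> return 729

Final answer: 729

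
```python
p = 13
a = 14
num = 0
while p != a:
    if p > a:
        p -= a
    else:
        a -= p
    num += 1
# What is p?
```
Trace:
  p=13
  p=13, a=14
  p=13, a=14, num=0
  p=13, a=1, num=1
  p=12, a=1, num=2
  p=11, a=1, num=3
  p=10, a=1, num=4
  p=9, a=1, num=5
  p=8, a=1, num=6
  p=7, a=1, num=7
  p=6, a=1, num=8
  p=5, a=1, num=9
  p=4, a=1, num=10
  p=3, a=1, num=11
  p=2, a=1, num=12
  p=1, a=1, num=13

Final answer: 1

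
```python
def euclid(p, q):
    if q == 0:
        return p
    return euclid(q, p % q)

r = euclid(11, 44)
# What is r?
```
Call trace:
euclid(p=11, q=44)
  euclid(p=44, q=11)
    euclid(p=11, q=0)
    -> return 11
  -> return 11
-> return 11

Final answer: 11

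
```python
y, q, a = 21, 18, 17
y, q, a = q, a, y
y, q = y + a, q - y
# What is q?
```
Trace:
  y=21, q=18, a=17
  y=18, q=17, a=21
  y=39, q=-1, a=21

Final answer: -1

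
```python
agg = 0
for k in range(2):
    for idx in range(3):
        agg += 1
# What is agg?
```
Trace:
  agg=0
  agg=1, k=0, idx=0
  agg=2, k=0, idx=1
  agg=3, k=0, idx=2
  agg=4, k=1, idx=0
  agg=5, k=1, idx=1
  agg=6, k=1, idx=2

Final answer: 6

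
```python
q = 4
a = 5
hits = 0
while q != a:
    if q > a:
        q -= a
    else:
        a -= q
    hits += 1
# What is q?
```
Trace:
  q=4
  q=4, a=5
  q=4, a=5, hits=0
  q=4, a=1, hits=1
  q=3, a=1, hits=2
  q=2, a=1, hits=3
  q=1, a=1, hits=4

Final answer: 1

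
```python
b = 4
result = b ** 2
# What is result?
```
Trace:
  b=4
  b=4, result=16

Final answer: 16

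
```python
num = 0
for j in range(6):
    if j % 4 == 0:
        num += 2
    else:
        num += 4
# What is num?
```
Trace:
  num=0
  num=2, j=0
  num=6, j=1
  num=10, j=2
  num=14, j=3
  num=16, j=4
  num=20, j=5

Final answer: 20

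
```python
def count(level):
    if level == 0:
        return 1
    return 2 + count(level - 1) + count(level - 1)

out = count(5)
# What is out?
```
Call trace (a repeated sub-call is expanded the first time; later identical calls just restate its return value):
count(level=5)
  count(level=4)
    count(level=3)
      count(level=2)
        count(level=1)
          count(level=0)
          -> return 1
          count(level=0)
          -> return 1
        -> return 4
        count(level=1) -> return 4  (same call as traced above)
      -> return 10
      count(level=2) -> return 10  (same call as traced above)
    -> return 22
    count(level=3) -> return 22  (same call as traced above)
  -> return 46
  count(level=4) -> return 46  (same call as traced above)
-> return 94

Final answer: 94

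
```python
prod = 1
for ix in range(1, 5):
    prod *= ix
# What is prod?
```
Trace:
  prod=1
  prod=1, ix=1
  prod=2, ix=2
  prod=6, ix=3
  prod=24, ix=4

Final answer: 24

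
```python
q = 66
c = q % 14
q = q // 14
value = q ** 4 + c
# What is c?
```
Trace:
  q=66
  q=66, c=10
  q=4, c=10
  q=4, c=10, value=266

Final answer: 10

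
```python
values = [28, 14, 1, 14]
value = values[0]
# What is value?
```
Trace:
  values=[28, 14, 1, 14]
  values=[28, 14, 1, 14], value=28

Final answer: 28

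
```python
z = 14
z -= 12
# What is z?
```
Trace:
  z=14
  z=2

Final answer: 2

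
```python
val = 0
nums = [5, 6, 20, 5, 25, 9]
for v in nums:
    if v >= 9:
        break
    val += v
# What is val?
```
Trace:
  val=0
  val=5, v=5
  val=11, v=6
  val=11, v=20

Final answer: 11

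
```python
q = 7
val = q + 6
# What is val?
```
Trace:
  q=7
  q=7, val=13

Final answer: 13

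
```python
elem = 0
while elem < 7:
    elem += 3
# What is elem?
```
Trace:
  elem=0
  elem=3
  elem=6
  elem=9

Final answer: 9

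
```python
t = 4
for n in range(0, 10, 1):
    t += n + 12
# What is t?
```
Trace:
  t=4
  t=16, n=0
  t=29, n=1
  t=43, n=2
  t=58, n=3
  t=74, n=4
  t=91, n=5
  t=109, n=6
  t=128, n=7
  t=148, n=8
  t=169, n=9

Final answer: 169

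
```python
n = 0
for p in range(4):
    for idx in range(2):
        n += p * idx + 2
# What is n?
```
Trace:
  n=0
  n=2, p=0, idx=0
  n=4, p=0, idx=1
  n=6, p=1, idx=0
  n=9, p=1, idx=1
  n=11, p=2, idx=0
  n=15, p=2, idx=1
  n=17, p=3, idx=0
  n=22, p=3, idx=1

Final answer: 22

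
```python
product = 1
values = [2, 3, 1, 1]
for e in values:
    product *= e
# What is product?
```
Trace:
  product=1
  product=2, e=2
  product=6, e=3
  product=6, e=1
  product=6, e=1

Final answer: 6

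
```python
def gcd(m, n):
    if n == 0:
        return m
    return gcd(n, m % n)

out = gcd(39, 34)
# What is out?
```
Call trace:
gcd(m=39, n=34)
  gcd(m=34, n=5)
    gcd(m=5, n=4)
      gcd(m=4, n=1)
        gcd(m=1, n=0)
        -> return 1
      -> return 1
    -> return 1
  -> return 1
-> return 1

Final answer: 1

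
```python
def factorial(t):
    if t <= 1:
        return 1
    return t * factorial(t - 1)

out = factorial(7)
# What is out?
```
Call trace:
factorial(t=7)
  factorial(t=6)
    factorial(t=5)
      factorial(t=4)
        factorial(t=3)
          factorial(t=2)
            factorial(t=1)
            -> return 1
          -> return 2
        -> return 6
      -> return 24
    -> return 120
  -> return 720
-> return 5040

Final answer: 5040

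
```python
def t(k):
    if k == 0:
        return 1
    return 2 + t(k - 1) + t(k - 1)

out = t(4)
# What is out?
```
Call trace (a repeated sub-call is expanded the first time; later identical calls just restate its return value):
t(k=4)
  t(k=3)
    t(k=2)
      t(k=1)
        t(k=0)
        -> return 1
        t(k=0)
        -> return 1
      -> return 4
      t(k=1) -> return 4  (same call as traced above)
    -> return 10
    t(k=2) -> return 10  (same call as traced above)
  -> return 22
  t(k=3) -> return 22  (same call as traced above)
-> return 46

Final answer: 46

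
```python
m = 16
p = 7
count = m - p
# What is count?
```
Trace:
  m=16
  m=16, p=7
  m=16, p=7, count=9

Final answer: 9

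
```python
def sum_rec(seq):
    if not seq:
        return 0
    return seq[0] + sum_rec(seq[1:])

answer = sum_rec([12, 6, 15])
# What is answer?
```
Call trace:
sum_rec(seq=[12, 6, 15])
  sum_rec(seq=[6, 15])
    sum_rec(seq=[15])
      sum_rec(seq=[])
      -> return 0
    -> return 15
  -> return 21
-> return 33

Final answer: 33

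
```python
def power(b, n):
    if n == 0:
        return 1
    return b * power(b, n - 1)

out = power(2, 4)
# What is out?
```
Call trace:
power(b=2, n=4)
  power(b=2, n=3)
    power(b=2, n=2)
      power(b=2, n=1)
        power(b=2, n=0)
        -> return 1
      -> return 2
    -> return 4
  -> return 8
-> return 16

Final answer: 16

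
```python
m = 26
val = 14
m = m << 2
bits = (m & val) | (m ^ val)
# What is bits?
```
Trace:
  m=26
  m=26, val=14
  m=104, val=14
  m=104, val=14, bits=110

Final answer: 110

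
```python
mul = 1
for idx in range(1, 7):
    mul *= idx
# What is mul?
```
Trace:
  mul=1
  mul=1, idx=1
  mul=2, idx=2
  mul=6, idx=3
  mul=24, idx=4
  mul=120, idx=5
  mul=720, idx=6

Final answer: 720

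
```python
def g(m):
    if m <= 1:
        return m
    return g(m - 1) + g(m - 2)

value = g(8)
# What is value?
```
Call trace (a repeated sub-call is expanded the first time; later identical calls just restate its return value):
g(m=8)
  g(m=7)
    g(m=6)
      g(m=5)
        g(m=4)
          g(m=3)
            g(m=2)
              g(m=1)
              -> return 1
              g(m=0)
              -> return 0
            -> return 1
            g(m=1)
            -> return 1
          -> return 2
          g(m=2) -> return 1  (same call as traced above)
        -> return 3
        g(m=3) -> return 2  (same call as traced above)
      -> return 5
      g(m=4) -> return 3  (same call as traced above)
    -> return 8
    g(m=5) -> return 5  (same call as traced above)
  -> return 13
  g(m=6) -> return 8  (same call as traced above)
-> return 21

Final answer: 21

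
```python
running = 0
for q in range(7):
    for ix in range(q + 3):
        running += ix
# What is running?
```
Trace:
  running=0
  running=0, q=0, ix=0
  running=1, q=0, ix=1
  running=3, q=0, ix=2
  running=3, q=1, ix=0
  running=4, q=1, ix=1
  running=6, q=1, ix=2
  running=9, q=1, ix=3
  running=9, q=2, ix=0
  running=10, q=2, ix=1
  running=12, q=2, ix=2
  running=15, q=2, ix=3
  running=19, q=2, ix=4
  running=19, q=3, ix=0
  running=20, q=3, ix=1
  running=22, q=3, ix=2
  running=25, q=3, ix=3
  running=29, q=3, ix=4
  running=34, q=3, ix=5
  running=34, q=4, ix=0
  running=35, q=4, ix=1
  running=37, q=4, ix=2
  running=40, q=4, ix=3
  running=44, q=4, ix=4
  running=49, q=4, ix=5
  running=55, q=4, ix=6
  running=55, q=5, ix=0
  running=56, q=5, ix=1
  running=58, q=5, ix=2
  running=61, q=5, ix=3
  running=65, q=5, ix=4
  running=70, q=5, ix=5
  running=76, q=5, ix=6
  running=83, q=5, ix=7
  running=83, q=6, ix=0
  running=84, q=6, ix=1
  running=86, q=6, ix=2
  running=89, q=6, ix=3
  running=93, q=6, ix=4
  running=98, q=6, ix=5
  running=104, q=6, ix=6
  running=111, q=6, ix=7
  running=119, q=6, ix=8

Final answer: 119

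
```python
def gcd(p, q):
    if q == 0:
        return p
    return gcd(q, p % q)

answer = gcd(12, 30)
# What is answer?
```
Call trace:
gcd(p=12, q=30)
  gcd(p=30, q=12)
    gcd(p=12, q=6)
      gcd(p=6, q=0)
      -> return 6
    -> return 6
  -> return 6
-> return 6

Final answer: 6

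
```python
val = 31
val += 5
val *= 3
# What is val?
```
Trace:
  val=31
  val=36
  val=108

Final answer: 108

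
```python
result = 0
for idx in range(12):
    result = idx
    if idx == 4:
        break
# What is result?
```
Trace:
  result=0
  result=0, idx=0
  result=1, idx=1
  result=2, idx=2
  result=3, idx=3
  result=4, idx=4

Final answer: 4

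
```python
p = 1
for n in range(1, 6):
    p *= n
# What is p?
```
Trace:
  p=1
  p=1, n=1
  p=2, n=2
  p=6, n=3
  p=24, n=4
  p=120, n=5

Final answer: 120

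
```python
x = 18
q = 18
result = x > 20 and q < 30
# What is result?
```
Trace:
  x=18
  x=18, q=18
  x=18, q=18, result=False

Final answer: False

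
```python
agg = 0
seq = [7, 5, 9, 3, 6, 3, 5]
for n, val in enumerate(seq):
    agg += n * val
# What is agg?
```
Trace:
  agg=0
  agg=0, n=0, val=7
  agg=5, n=1, val=5
  agg=23, n=2, val=9
  agg=32, n=3, val=3
  agg=56, n=4, val=6
  agg=71, n=5, val=3
  agg=101, n=6, val=5

Final answer: 101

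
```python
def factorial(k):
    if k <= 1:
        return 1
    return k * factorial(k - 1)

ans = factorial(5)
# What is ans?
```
Call trace:
factorial(k=5)
  factorial(k=4)
    factorial(k=3)
      factorial(k=2)
        factorial(k=1)
        -> return 1
      -> return 2
    -> return 6
  -> return 24
-> return 120

Final answer: 120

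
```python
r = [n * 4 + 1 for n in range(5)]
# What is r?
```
Trace:
  n=0
  n=1
  n=2
  n=3
  n=4
  r=[1, 5, 9, 13, 17]

Final answer: [1, 5, 9, 13, 17]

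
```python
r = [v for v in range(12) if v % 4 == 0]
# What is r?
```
Trace:
  v=0
  v=1
  v=2
  v=3
  v=4
  v=5
  v=6
  v=7
  v=8
  v=9
  v=10
  v=11
  r=[0, 4, 8]

Final answer: [0, 4, 8]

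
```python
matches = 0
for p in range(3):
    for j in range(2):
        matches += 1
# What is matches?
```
Trace:
  matches=0
  matches=1, p=0, j=0
  matches=2, p=0, j=1
  matches=3, p=1, j=0
  matches=4, p=1, j=1
  matches=5, p=2, j=0
  matches=6, p=2, j=1

Final answer: 6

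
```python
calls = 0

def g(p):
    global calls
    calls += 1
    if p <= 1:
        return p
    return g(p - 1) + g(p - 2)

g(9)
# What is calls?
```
Call trace (a repeated sub-call is expanded the first time; later identical calls just restate its return value):
g(p=9)
  g(p=8)
    g(p=7)
      g(p=6)
        g(p=5)
          g(p=4)
            g(p=3)
              g(p=2)
                g(p=1)
                -> return 1
                g(p=0)
                -> return 0
              -> return 1
              g(p=1)
              -> return 1
            -> return 2
            g(p=2) -> return 1  (same call as traced above)
          -> return 3
          g(p=3) -> return 2  (same call as traced above)
        -> return 5
        g(p=4) -> return 3  (same call as traced above)
      -> return 8
      g(p=5) -> return 5  (same call as traced above)
    -> return 13
    g(p=6) -> return 8  (same call as traced above)
  -> return 21
  g(p=7) -> return 13  (same call as traced above)
-> return 34

calls is incremented once per call, so count the calls in each subtree. Let C(p) = number of calls made by g(p).
C(0) = C(1) = 1 (base case, no recursion); C(p) = 1 + C(p - 1) + C(p - 2) otherwise.
C(2) = 1 + C(1) + C(0) = 1 + 1 + 1 = 3
C(3) = 1 + C(2) + C(1) = 1 + 3 + 1 = 5
C(4) = 1 + C(3) + C(2) = 1 + 5 + 3 = 9
C(5) = 1 + C(4) + C(3) = 1 + 9 + 5 = 15
C(6) = 1 + C(5) + C(4) = 1 + 15 + 9 = 25
C(7) = 1 + C(6) + C(5) = 1 + 25 + 15 = 41
C(8) = 1 + C(7) + C(6) = 1 + 41 + 25 = 67
C(9) = 1 + C(8) + C(7) = 1 + 67 + 41 = 109
calls = C(9) = 109

Final answer: 109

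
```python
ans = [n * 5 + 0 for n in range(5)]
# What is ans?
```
Trace:
  n=0
  n=1
  n=2
  n=3
  n=4
  ans=[0, 5, 10, 15, 20]

Final answer: [0, 5, 10, 15, 20]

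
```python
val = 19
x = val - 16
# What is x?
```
Trace:
  val=19
  val=19, x=3

Final answer: 3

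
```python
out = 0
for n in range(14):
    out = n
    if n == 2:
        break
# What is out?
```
Trace:
  out=0
  out=0, n=0
  out=1, n=1
  out=2, n=2

Final answer: 2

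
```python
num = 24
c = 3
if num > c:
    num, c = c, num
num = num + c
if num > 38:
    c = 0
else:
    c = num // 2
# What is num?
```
Trace:
  num=24
  num=24, c=3
  num=3, c=24
  num=27, c=24
  num=27, c=13

Final answer: 27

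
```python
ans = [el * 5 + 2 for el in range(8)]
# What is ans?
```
Trace:
  el=0
  el=1
  el=2
  el=3
  el=4
  el=5
  el=6
  el=7
  ans=[2, 7, 12, 17, 22, 27, 32, 37]

Final answer: [2, 7, 12, 17, 22, 27, 32, 37]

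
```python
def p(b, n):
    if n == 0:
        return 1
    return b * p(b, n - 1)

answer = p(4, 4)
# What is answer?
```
Call trace:
p(b=4, n=4)
  p(b=4, n=3)
    p(b=4, n=2)
      p(b=4, n=1)
        p(b=4, n=0)
        -> return 1
      -> return 4
    -> return 16
  -> return 64
-> return 256

Final answer: 256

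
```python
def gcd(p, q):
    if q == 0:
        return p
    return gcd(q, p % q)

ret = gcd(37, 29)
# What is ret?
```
Call trace:
gcd(p=37, q=29)
  gcd(p=29, q=8)
    gcd(p=8, q=5)
      gcd(p=5, q=3)
        gcd(p=3, q=2)
          gcd(p=2, q=1)
            gcd(p=1, q=0)
            -> return 1
          -> return 1
        -> return 1
      -> return 1
    -> return 1
  -> return 1
-> return 1

Final answer: 1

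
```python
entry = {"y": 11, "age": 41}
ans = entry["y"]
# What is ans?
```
Trace:
  entry={'y': 11, 'age': 41}
  entry={'y': 11, 'age': 41}, ans=11

Final answer: 11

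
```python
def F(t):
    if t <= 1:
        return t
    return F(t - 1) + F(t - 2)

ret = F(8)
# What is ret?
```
Call trace (a repeated sub-call is expanded the first time; later identical calls just restate its return value):
F(t=8)
  F(t=7)
    F(t=6)
      F(t=5)
        F(t=4)
          F(t=3)
            F(t=2)
              F(t=1)
              -> return 1
              F(t=0)
              -> return 0
            -> return 1
            F(t=1)
            -> return 1
          -> return 2
          F(t=2) -> return 1  (same call as traced above)
        -> return 3
        F(t=3) -> return 2  (same call as traced above)
      -> return 5
      F(t=4) -> return 3  (same call as traced above)
    -> return 8
    F(t=5) -> return 5  (same call as traced above)
  -> return 13
  F(t=6) -> return 8  (same call as traced above)
-> return 21

Final answer: 21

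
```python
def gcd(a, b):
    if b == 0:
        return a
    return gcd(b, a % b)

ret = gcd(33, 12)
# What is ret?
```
Call trace:
gcd(a=33, b=12)
  gcd(a=12, b=9)
    gcd(a=9, b=3)
      gcd(a=3, b=0)
      -> return 3
    -> return 3
  -> return 3
-> return 3

Final answer: 3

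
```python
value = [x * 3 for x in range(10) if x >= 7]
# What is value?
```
Trace:
  x=0
  x=1
  x=2
  x=3
  x=4
  x=5
  x=6
  x=7
  x=8
  x=9
  value=[21, 24, 27]

Final answer: [21, 24, 27]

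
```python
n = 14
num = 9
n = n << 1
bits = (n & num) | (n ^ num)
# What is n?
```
Trace:
  n=14
  n=14, num=9
  n=28, num=9
  n=28, num=9, bits=29

Final answer: 28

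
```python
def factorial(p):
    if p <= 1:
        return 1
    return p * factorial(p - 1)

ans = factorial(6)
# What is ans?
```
Call trace:
factorial(p=6)
  factorial(p=5)
    factorial(p=4)
      factorial(p=3)
        factorial(p=2)
          factorial(p=1)
          -> return 1
        -> return 2
      -> return 6
    -> return 24
  -> return 120
-> return 720

Final answer: 720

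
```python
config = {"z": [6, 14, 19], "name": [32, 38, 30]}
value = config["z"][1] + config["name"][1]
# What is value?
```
Trace:
  config={'z': [6, 14, 19], 'name': [32, 38, 30]}
  config={'z': [6, 14, 19], 'name': [32, 38, 30]}, value=52

Final answer: 52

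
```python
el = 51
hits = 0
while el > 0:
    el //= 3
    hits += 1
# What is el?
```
Trace:
  el=51
  el=51, hits=0
  el=17, hits=1
  el=5, hits=2
  el=1, hits=3
  el=0, hits=4

Final answer: 0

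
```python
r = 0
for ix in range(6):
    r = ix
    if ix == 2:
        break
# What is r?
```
Trace:
  r=0
  r=0, ix=0
  r=1, ix=1
  r=2, ix=2

Final answer: 2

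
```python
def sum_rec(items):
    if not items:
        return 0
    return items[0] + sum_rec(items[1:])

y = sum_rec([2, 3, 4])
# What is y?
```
Call trace:
sum_rec(items=[2, 3, 4])
  sum_rec(items=[3, 4])
    sum_rec(items=[4])
      sum_rec(items=[])
      -> return 0
    -> return 4
  -> return 7
-> return 9

Final answer: 9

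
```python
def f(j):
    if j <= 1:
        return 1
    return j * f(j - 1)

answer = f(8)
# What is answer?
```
Call trace:
f(j=8)
  f(j=7)
    f(j=6)
      f(j=5)
        f(j=4)
          f(j=3)
            f(j=2)
              f(j=1)
              -> return 1
            -> return 2
          -> return 6
        -> return 24
      -> return 120
    -> return 720
  -> return 5040
-> return 40320

Final answer: 40320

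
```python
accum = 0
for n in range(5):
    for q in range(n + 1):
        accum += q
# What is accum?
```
Trace:
  accum=0
  accum=0, n=0, q=0
  accum=0, n=1, q=0
  accum=1, n=1, q=1
  accum=1, n=2, q=0
  accum=2, n=2, q=1
  accum=4, n=2, q=2
  accum=4, n=3, q=0
  accum=5, n=3, q=1
  accum=7, n=3, q=2
  accum=10, n=3, q=3
  accum=10, n=4, q=0
  accum=11, n=4, q=1
  accum=13, n=4, q=2
  accum=16, n=4, q=3
  accum=20, n=4, q=4

Final answer: 20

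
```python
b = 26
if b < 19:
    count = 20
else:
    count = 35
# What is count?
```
Trace:
  b=26
  b=26, count=35

Final answer: 35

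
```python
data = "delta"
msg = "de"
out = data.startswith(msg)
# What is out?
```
Trace:
  data='delta'
  data='delta', msg='de'
  data='delta', msg='de', out=True

Final answer: True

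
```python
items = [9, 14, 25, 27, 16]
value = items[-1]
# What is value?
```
Trace:
  items=[9, 14, 25, 27, 16]
  items=[9, 14, 25, 27, 16], value=16

Final answer: 16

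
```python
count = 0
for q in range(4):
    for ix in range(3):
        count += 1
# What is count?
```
Trace:
  count=0
  count=1, q=0, ix=0
  count=2, q=0, ix=1
  count=3, q=0, ix=2
  count=4, q=1, ix=0
  count=5, q=1, ix=1
  count=6, q=1, ix=2
  count=7, q=2, ix=0
  count=8, q=2, ix=1
  count=9, q=2, ix=2
  count=10, q=3, ix=0
  count=11, q=3, ix=1
  count=12, q=3, ix=2

Final answer: 12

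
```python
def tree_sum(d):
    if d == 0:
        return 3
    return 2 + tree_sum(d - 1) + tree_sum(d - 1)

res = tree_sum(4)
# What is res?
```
Call trace (a repeated sub-call is expanded the first time; later identical calls just restate its return value):
tree_sum(d=4)
  tree_sum(d=3)
    tree_sum(d=2)
      tree_sum(d=1)
        tree_sum(d=0)
        -> return 3
        tree_sum(d=0)
        -> return 3
      -> return 8
      tree_sum(d=1) -> return 8  (same call as traced above)
    -> return 18
    tree_sum(d=2) -> return 18  (same call as traced above)
  -> return 38
  tree_sum(d=3) -> return 38  (same call as traced above)
-> return 78

Final answer: 78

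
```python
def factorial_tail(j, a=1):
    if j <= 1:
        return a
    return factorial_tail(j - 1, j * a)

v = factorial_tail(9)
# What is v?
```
Call trace:
factorial_tail(j=9, a=1)
  factorial_tail(j=8, a=9)
    factorial_tail(j=7, a=72)
      factorial_tail(j=6, a=504)
        factorial_tail(j=5, a=3024)
          factorial_tail(j=4, a=15120)
            factorial_tail(j=3, a=60480)
              factorial_tail(j=2, a=181440)
                factorial_tail(j=1, a=362880)
                -> return 362880
              -> return 362880
            -> return 362880
          -> return 362880
        -> return 362880
      -> return 362880
    -> return 362880
  -> return 362880
-> return 362880

Final answer: 362880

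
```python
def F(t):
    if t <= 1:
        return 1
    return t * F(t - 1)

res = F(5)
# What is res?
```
Call trace:
F(t=5)
  F(t=4)
    F(t=3)
      F(t=2)
        F(t=1)
        -> return 1
      -> return 2
    -> return 6
  -> return 24
-> return 120

Final answer: 120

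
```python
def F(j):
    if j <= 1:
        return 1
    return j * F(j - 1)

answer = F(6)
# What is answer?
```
Call trace:
F(j=6)
  F(j=5)
    F(j=4)
      F(j=3)
        F(j=2)
          F(j=1)
          -> return 1
        -> return 2
      -> return 6
    -> return 24
  -> return 120
-> return 720

Final answer: 720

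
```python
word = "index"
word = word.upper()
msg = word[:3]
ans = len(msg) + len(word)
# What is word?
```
Trace:
  word='index'
  word='INDEX'
  word='INDEX', msg='IND'
  word='INDEX', msg='IND', ans=8

Final answer: 'INDEX'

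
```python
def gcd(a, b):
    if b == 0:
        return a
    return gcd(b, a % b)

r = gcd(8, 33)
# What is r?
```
Call trace:
gcd(a=8, b=33)
  gcd(a=33, b=8)
    gcd(a=8, b=1)
      gcd(a=1, b=0)
      -> return 1
    -> return 1
  -> return 1
-> return 1

Final answer: 1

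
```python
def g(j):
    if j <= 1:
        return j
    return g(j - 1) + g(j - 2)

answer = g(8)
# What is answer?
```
Call trace (a repeated sub-call is expanded the first time; later identical calls just restate its return value):
g(j=8)
  g(j=7)
    g(j=6)
      g(j=5)
        g(j=4)
          g(j=3)
            g(j=2)
              g(j=1)
              -> return 1
              g(j=0)
              -> return 0
            -> return 1
            g(j=1)
            -> return 1
          -> return 2
          g(j=2) -> return 1  (same call as traced above)
        -> return 3
        g(j=3) -> return 2  (same call as traced above)
      -> return 5
      g(j=4) -> return 3  (same call as traced above)
    -> return 8
    g(j=5) -> return 5  (same call as traced above)
  -> return 13
  g(j=6) -> return 8  (same call as traced above)
-> return 21

Final answer: 21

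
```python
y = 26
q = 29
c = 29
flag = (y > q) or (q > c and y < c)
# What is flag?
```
Trace:
  y=26
  y=26, q=29
  y=26, q=29, c=29
  y=26, q=29, c=29, flag=False

Final answer: False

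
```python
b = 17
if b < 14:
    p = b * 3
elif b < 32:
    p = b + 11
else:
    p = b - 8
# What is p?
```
Trace:
  b=17
  b=17, p=28

Final answer: 28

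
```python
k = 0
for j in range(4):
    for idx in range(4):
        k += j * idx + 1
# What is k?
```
Trace:
  k=0
  k=1, j=0, idx=0
  k=2, j=0, idx=1
  k=3, j=0, idx=2
  k=4, j=0, idx=3
  k=5, j=1, idx=0
  k=7, j=1, idx=1
  k=10, j=1, idx=2
  k=14, j=1, idx=3
  k=15, j=2, idx=0
  k=18, j=2, idx=1
  k=23, j=2, idx=2
  k=30, j=2, idx=3
  k=31, j=3, idx=0
  k=35, j=3, idx=1
  k=42, j=3, idx=2
  k=52, j=3, idx=3

Final answer: 52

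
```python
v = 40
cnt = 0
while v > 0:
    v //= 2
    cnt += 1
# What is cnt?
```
Trace:
  v=40
  v=40, cnt=0
  v=20, cnt=1
  v=10, cnt=2
  v=5, cnt=3
  v=2, cnt=4
  v=1, cnt=5
  v=0, cnt=6

Final answer: 6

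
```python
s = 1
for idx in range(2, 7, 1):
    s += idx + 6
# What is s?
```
Trace:
  s=1
  s=9, idx=2
  s=18, idx=3
  s=28, idx=4
  s=39, idx=5
  s=51, idx=6

Final answer: 51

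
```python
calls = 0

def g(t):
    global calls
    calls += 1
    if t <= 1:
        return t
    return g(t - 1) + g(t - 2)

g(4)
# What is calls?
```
Call trace (a repeated sub-call is expanded the first time; later identical calls just restate its return value):
g(t=4)
  g(t=3)
    g(t=2)
      g(t=1)
      -> return 1
      g(t=0)
      -> return 0
    -> return 1
    g(t=1)
    -> return 1
  -> return 2
  g(t=2) -> return 1  (same call as traced above)
-> return 3

calls is incremented once per call, so count the calls in each subtree. Let C(t) = number of calls made by g(t).
C(0) = C(1) = 1 (base case, no recursion); C(t) = 1 + C(t - 1) + C(t - 2) otherwise.
C(2) = 1 + C(1) + C(0) = 1 + 1 + 1 = 3
C(3) = 1 + C(2) + C(1) = 1 + 3 + 1 = 5
C(4) = 1 + C(3) + C(2) = 1 + 5 + 3 = 9
calls = C(4) = 9

Final answer: 9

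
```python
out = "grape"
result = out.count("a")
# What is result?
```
Trace:
  out='grape'
  out='grape', result=1

Final answer: 1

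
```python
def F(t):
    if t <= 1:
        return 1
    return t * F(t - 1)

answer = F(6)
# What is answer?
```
Call trace:
F(t=6)
  F(t=5)
    F(t=4)
      F(t=3)
        F(t=2)
          F(t=1)
          -> return 1
        -> return 2
      -> return 6
    -> return 24
  -> return 120
-> return 720

Final answer: 720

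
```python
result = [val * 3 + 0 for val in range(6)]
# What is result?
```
Trace:
  val=0
  val=1
  val=2
  val=3
  val=4
  val=5
  result=[0, 3, 6, 9, 12, 15]

Final answer: [0, 3, 6, 9, 12, 15]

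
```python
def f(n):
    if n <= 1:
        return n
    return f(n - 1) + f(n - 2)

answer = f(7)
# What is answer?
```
Call trace (a repeated sub-call is expanded the first time; later identical calls just restate its return value):
f(n=7)
  f(n=6)
    f(n=5)
      f(n=4)
        f(n=3)
          f(n=2)
            f(n=1)
            -> return 1
            f(n=0)
            -> return 0
          -> return 1
          f(n=1)
          -> return 1
        -> return 2
        f(n=2) -> return 1  (same call as traced above)
      -> return 3
      f(n=3) -> return 2  (same call as traced above)
    -> return 5
    f(n=4) -> return 3  (same call as traced above)
  -> return 8
  f(n=5) -> return 5  (same call as traced above)
-> return 13

Final answer: 13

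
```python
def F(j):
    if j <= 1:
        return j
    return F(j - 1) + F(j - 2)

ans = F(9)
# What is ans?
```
Call trace (a repeated sub-call is expanded the first time; later identical calls just restate its return value):
F(j=9)
  F(j=8)
    F(j=7)
      F(j=6)
        F(j=5)
          F(j=4)
            F(j=3)
              F(j=2)
                F(j=1)
                -> return 1
                F(j=0)
                -> return 0
              -> return 1
              F(j=1)
              -> return 1
            -> return 2
            F(j=2) -> return 1  (same call as traced above)
          -> return 3
          F(j=3) -> return 2  (same call as traced above)
        -> return 5
        F(j=4) -> return 3  (same call as traced above)
      -> return 8
      F(j=5) -> return 5  (same call as traced above)
    -> return 13
    F(j=6) -> return 8  (same call as traced above)
  -> return 21
  F(j=7) -> return 13  (same call as traced above)
-> return 34

Final answer: 34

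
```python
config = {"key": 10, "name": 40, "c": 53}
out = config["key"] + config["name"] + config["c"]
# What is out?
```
Trace:
  config={'key': 10, 'name': 40, 'c': 53}
  config={'key': 10, 'name': 40, 'c': 53}, out=103

Final answer: 103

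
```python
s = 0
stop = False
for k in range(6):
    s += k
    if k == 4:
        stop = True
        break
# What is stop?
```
Trace:
  s=0
  s=0, stop=False
  s=0, stop=False, k=0
  s=1, stop=False, k=1
  s=3, stop=False, k=2
  s=6, stop=False, k=3
  s=10, stop=True, k=4

Final answer: True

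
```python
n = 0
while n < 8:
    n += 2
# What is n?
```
Trace:
  n=0
  n=2
  n=4
  n=6
  n=8

Final answer: 8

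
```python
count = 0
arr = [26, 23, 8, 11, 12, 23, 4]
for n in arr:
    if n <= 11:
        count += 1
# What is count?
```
Trace:
  count=0
  count=0, n=26
  count=0, n=23
  count=1, n=8
  count=2, n=11
  count=2, n=12
  count=2, n=23
  count=3, n=4

Final answer: 3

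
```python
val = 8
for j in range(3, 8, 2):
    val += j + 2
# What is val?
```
Trace:
  val=8
  val=13, j=3
  val=20, j=5
  val=29, j=7

Final answer: 29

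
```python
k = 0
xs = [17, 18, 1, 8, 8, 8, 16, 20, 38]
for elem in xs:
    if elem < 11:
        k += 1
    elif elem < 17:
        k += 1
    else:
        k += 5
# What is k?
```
Trace:
  k=0
  k=5, elem=17
  k=10, elem=18
  k=11, elem=1
  k=12, elem=8
  k=13, elem=8
  k=14, elem=8
  k=15, elem=16
  k=20, elem=20
  k=25, elem=38

Final answer: 25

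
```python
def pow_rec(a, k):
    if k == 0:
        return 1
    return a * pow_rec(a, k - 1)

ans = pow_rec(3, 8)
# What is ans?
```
Call trace:
pow_rec(a=3, k=8)
  pow_rec(a=3, k=7)
    pow_rec(a=3, k=6)
      pow_rec(a=3, k=5)
        pow_rec(a=3, k=4)
          pow_rec(a=3, k=3)
            pow_rec(a=3, k=2)
              pow_rec(a=3, k=1)
                pow_rec(a=3, k=0)
                -> return 1
              -> return 3
            -> return 9
          -> return 27
        -> return 81
      -> return 243
    -> return 729
  -> return 2187
-> return 6561

Final answer: 6561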